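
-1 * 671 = -671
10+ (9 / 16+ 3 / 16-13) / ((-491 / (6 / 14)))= 19661 / 1964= 10.01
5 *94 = 470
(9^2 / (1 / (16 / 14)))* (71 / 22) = 23004 / 77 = 298.75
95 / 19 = 5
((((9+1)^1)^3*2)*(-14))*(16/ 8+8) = -280000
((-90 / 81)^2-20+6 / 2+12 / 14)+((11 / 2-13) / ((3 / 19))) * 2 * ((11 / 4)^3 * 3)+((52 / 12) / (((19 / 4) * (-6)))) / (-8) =-4096841699 / 689472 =-5942.00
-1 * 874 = -874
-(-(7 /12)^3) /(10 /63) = 1.25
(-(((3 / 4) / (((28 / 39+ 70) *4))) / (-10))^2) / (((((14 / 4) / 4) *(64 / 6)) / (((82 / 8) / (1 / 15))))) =-5051241 / 4361908060160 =-0.00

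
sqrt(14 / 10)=sqrt(35) / 5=1.18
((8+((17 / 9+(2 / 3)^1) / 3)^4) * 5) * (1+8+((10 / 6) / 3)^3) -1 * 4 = 149933983714 / 387420489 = 387.01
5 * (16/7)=80/7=11.43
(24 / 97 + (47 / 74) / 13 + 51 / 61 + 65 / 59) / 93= 0.02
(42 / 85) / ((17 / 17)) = 0.49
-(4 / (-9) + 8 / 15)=-4 / 45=-0.09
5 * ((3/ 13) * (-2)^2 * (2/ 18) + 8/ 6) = 280/ 39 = 7.18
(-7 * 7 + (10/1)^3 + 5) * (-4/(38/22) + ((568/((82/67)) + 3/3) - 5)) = 340921072/779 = 437639.37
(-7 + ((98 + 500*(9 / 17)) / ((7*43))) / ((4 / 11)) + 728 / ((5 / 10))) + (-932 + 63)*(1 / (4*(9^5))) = 1755283647269 / 1208614932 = 1452.31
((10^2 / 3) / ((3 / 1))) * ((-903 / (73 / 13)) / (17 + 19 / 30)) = -3913000 / 38617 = -101.33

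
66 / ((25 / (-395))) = -5214 / 5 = -1042.80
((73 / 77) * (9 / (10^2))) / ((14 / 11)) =657 / 9800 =0.07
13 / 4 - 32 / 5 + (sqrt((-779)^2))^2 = 606837.85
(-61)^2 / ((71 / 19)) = 70699 / 71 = 995.76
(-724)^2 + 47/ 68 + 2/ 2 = 35644083/ 68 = 524177.69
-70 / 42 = -5 / 3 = -1.67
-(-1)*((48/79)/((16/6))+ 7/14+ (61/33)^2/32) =2297719/2752992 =0.83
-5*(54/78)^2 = -2.40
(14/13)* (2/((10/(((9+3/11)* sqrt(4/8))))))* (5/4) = 357* sqrt(2)/286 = 1.77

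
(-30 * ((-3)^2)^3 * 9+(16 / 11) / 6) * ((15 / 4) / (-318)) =16238455 / 6996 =2321.11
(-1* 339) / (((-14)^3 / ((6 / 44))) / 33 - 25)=3051 / 5713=0.53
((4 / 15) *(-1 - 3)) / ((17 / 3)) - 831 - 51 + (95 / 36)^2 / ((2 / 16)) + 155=-9246257 / 13770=-671.48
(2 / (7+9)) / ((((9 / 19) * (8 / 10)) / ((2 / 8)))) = 95 / 1152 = 0.08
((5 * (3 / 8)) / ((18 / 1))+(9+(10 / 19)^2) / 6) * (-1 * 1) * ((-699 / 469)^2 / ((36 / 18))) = -4657507599 / 2540989472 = -1.83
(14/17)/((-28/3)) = -3/34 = -0.09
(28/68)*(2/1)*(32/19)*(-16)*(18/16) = -8064/323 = -24.97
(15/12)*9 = 45/4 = 11.25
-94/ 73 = -1.29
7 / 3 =2.33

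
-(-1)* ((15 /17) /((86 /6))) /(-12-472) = -45 /353804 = -0.00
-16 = -16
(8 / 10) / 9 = 4 / 45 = 0.09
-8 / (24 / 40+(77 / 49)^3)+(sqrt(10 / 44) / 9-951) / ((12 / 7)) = -4276419 / 7684+7 * sqrt(110) / 2376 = -556.50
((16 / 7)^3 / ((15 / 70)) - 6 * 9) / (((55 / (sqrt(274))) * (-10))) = -127 * sqrt(274) / 40425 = -0.05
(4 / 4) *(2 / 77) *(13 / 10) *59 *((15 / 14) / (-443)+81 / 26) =7404087 / 1193885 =6.20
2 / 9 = 0.22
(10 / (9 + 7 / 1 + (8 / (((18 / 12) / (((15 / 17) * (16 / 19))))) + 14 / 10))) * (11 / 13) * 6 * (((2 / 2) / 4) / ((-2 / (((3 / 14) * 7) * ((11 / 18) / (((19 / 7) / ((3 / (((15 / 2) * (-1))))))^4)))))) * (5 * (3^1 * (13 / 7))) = -4233306 / 1183211795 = -0.00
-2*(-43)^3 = 159014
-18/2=-9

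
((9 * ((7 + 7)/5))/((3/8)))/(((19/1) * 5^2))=336/2375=0.14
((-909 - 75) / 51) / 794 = -164 / 6749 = -0.02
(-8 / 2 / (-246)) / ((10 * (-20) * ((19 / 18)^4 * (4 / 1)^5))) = -2187 / 34196230400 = -0.00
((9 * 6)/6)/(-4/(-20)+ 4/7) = 35/3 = 11.67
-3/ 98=-0.03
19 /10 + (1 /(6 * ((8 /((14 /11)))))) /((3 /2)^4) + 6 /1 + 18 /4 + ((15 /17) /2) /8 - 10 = 8944187 /3635280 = 2.46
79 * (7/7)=79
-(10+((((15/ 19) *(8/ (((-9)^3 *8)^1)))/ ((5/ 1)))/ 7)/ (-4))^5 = -3610698363947396832965742799801/ 36106843989036728747621376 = -100000.39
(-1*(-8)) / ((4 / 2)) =4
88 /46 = 1.91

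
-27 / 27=-1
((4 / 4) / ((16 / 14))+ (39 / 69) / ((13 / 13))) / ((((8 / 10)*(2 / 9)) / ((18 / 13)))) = 11.22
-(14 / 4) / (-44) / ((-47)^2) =7 / 194392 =0.00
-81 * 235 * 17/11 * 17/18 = -611235/22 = -27783.41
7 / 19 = 0.37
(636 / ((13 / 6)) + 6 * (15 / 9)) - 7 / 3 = 11747 / 39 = 301.21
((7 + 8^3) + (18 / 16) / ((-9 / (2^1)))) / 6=2075 / 24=86.46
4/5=0.80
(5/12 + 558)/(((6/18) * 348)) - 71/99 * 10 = -108307/45936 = -2.36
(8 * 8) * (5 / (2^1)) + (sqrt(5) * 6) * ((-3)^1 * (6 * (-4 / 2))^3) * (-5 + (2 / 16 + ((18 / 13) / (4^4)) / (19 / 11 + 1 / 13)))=160 - 13032333 * sqrt(5) / 86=-338690.96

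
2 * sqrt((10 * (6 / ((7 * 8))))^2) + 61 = 442 / 7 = 63.14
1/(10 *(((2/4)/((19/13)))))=19/65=0.29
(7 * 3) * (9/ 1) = 189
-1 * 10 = -10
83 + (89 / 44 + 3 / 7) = 26319 / 308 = 85.45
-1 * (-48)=48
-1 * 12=-12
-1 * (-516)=516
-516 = -516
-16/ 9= -1.78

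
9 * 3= 27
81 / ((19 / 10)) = 810 / 19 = 42.63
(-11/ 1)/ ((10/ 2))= -11/ 5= -2.20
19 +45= 64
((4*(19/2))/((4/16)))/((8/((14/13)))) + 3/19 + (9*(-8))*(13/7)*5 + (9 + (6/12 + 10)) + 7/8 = -8680645/13832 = -627.58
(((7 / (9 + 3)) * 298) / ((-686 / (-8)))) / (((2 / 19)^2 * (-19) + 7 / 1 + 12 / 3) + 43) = 2831 / 75117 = 0.04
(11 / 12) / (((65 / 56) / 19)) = 2926 / 195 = 15.01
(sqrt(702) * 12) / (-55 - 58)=-36 * sqrt(78) / 113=-2.81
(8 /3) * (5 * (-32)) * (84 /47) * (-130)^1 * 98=456601600 /47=9714927.66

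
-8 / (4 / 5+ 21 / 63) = -120 / 17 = -7.06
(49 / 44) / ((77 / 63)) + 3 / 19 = 9831 / 9196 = 1.07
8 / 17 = 0.47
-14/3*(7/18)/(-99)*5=245/2673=0.09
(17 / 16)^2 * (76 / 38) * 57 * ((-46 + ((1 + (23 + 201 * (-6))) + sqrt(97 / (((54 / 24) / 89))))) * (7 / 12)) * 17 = -200602703 / 128 + 653429 * sqrt(8633) / 768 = -1488155.67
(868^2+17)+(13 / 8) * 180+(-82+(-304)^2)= 846067.50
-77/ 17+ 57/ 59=-3574/ 1003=-3.56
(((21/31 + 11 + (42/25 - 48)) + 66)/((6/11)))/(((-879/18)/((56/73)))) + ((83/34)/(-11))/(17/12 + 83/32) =-228761626048/238684663525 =-0.96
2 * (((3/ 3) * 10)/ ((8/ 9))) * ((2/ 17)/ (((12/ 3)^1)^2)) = 45/ 272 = 0.17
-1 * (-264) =264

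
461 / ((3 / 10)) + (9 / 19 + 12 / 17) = 1490173 / 969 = 1537.85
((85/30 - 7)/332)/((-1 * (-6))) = -0.00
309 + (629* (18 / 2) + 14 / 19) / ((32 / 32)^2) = 113444 / 19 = 5970.74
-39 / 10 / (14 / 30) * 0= 0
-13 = -13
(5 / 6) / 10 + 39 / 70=269 / 420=0.64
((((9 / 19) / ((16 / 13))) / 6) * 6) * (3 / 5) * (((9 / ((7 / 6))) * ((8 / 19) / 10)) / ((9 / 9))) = 9477 / 126350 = 0.08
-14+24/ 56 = -95/ 7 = -13.57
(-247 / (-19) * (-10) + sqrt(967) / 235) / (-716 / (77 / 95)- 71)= 10010 / 73487- 77 * sqrt(967) / 17269445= 0.14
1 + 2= 3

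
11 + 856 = 867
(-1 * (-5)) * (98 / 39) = 490 / 39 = 12.56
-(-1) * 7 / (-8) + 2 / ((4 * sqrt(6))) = -7 / 8 + sqrt(6) / 12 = -0.67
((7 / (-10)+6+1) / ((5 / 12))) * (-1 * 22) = -8316 / 25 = -332.64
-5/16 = -0.31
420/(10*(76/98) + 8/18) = 51.22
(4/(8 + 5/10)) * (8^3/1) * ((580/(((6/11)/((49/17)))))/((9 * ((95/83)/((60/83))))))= 2560983040/49419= 51821.83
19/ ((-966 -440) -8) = -19/ 1414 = -0.01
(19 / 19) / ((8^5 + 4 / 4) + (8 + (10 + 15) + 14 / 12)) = 6 / 196819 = 0.00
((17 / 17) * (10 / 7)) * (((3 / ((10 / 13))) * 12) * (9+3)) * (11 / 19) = 61776 / 133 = 464.48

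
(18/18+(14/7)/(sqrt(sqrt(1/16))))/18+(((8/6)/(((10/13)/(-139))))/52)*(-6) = 2527/90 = 28.08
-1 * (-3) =3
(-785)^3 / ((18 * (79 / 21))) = -7143789.82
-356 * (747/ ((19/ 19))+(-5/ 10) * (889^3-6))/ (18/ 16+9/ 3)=1000493669456/ 33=30317989983.52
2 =2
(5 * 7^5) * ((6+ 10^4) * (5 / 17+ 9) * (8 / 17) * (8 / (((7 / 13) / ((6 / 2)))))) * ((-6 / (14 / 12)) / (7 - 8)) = 243628892881920 / 289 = 843006549764.43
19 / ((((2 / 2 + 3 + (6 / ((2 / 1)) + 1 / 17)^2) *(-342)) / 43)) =-12427 / 69480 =-0.18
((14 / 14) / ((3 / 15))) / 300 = 1 / 60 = 0.02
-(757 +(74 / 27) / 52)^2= -282440165401 / 492804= -573128.80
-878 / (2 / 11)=-4829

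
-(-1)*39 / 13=3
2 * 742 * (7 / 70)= 742 / 5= 148.40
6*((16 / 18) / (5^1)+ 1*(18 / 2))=826 / 15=55.07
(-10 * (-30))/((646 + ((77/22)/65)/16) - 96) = 624000/1144007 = 0.55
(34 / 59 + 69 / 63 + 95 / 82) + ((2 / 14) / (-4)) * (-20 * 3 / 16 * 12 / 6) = 1258963 / 406392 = 3.10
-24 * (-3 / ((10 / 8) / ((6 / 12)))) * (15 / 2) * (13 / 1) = 2808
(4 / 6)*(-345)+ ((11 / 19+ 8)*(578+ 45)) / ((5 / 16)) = 1602934 / 95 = 16872.99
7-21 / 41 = 266 / 41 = 6.49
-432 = -432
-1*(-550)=550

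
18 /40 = 9 /20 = 0.45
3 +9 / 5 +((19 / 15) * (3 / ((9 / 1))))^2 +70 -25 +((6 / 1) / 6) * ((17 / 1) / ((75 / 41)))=59.27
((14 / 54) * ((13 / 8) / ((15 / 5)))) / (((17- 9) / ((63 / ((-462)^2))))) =13 / 2509056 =0.00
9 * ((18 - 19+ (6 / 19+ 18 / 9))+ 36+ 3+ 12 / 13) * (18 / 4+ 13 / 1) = 1604295 / 247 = 6495.12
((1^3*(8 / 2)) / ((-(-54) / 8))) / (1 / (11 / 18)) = 88 / 243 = 0.36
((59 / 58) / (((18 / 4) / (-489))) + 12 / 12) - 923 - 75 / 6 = -181837 / 174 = -1045.04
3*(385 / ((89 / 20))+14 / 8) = 94269 / 356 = 264.80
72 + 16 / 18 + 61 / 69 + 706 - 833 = -11018 / 207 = -53.23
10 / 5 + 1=3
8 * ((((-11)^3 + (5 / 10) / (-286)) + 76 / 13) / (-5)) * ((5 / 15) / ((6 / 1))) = 84221 / 715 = 117.79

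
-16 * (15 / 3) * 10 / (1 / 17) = -13600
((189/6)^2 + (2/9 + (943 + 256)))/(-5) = -78893/180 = -438.29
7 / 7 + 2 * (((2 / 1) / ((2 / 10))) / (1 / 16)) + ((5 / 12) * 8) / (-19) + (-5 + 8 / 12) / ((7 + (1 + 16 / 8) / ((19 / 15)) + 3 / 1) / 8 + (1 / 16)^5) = 558354091325 / 1755710523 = 318.02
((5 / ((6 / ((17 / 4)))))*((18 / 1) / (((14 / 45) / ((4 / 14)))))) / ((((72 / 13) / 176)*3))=60775 / 98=620.15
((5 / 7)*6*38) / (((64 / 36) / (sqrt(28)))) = 2565*sqrt(7) / 14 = 484.74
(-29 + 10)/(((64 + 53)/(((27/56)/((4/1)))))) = -57/2912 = -0.02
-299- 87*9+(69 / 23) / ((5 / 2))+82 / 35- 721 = -62981 / 35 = -1799.46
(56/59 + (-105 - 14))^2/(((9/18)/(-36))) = -3492808200/3481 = -1003392.19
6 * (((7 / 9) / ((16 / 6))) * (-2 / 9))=-0.39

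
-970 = -970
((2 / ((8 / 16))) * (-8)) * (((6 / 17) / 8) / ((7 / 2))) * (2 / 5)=-96 / 595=-0.16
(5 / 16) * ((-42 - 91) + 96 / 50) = -3277 / 80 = -40.96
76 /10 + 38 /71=2888 /355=8.14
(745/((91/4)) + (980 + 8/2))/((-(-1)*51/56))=740192/663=1116.43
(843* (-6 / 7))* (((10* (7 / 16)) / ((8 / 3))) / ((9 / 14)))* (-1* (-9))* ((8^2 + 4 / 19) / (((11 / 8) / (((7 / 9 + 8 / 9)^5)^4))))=-572142601013183593750 / 26990294067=-21198086971.30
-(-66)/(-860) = -33/430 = -0.08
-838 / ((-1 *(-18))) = -419 / 9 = -46.56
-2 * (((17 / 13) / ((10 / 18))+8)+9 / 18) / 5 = -1411 / 325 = -4.34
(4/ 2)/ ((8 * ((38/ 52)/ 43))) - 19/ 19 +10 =901/ 38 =23.71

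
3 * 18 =54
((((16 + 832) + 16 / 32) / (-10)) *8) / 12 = -1697 / 30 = -56.57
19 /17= 1.12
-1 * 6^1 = -6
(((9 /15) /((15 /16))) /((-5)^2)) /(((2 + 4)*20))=2 /9375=0.00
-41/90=-0.46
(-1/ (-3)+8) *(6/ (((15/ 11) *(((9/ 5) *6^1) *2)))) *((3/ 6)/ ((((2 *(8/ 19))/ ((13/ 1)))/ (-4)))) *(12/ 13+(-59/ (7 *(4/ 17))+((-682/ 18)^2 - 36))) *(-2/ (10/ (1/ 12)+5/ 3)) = 42046533265/ 35761824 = 1175.74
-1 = -1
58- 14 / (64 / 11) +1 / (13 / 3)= 23223 / 416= 55.82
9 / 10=0.90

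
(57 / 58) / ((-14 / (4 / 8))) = -57 / 1624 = -0.04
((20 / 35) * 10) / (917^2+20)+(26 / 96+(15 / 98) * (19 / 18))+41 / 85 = 51261352531 / 56038175760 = 0.91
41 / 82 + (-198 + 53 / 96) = -18907 / 96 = -196.95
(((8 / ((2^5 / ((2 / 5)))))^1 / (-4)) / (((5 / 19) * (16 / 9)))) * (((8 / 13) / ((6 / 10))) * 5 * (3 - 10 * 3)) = 1539 / 208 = 7.40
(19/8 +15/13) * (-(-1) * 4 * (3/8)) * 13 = 1101/16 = 68.81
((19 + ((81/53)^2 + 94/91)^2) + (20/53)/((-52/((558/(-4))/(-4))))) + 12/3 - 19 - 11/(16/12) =3578013524443/522728585288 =6.84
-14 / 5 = -2.80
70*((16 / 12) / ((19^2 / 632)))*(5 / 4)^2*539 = 149033500 / 1083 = 137611.73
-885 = -885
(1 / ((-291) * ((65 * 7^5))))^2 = 1 / 101063210718404025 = 0.00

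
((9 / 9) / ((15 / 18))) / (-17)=-6 / 85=-0.07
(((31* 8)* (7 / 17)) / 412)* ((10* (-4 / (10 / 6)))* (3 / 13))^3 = -161989632 / 3846947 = -42.11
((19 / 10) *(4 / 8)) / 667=19 / 13340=0.00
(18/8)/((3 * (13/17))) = 51/52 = 0.98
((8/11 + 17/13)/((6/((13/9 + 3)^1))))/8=0.19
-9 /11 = -0.82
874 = 874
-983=-983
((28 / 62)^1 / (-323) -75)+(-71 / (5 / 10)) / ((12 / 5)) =-8060549 / 60078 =-134.17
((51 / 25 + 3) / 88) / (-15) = -21 / 5500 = -0.00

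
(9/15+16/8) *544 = 7072/5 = 1414.40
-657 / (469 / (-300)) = 197100 / 469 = 420.26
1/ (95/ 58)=58/ 95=0.61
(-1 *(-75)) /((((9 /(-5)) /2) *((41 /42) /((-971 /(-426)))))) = -1699250 /8733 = -194.58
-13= -13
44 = 44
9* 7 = 63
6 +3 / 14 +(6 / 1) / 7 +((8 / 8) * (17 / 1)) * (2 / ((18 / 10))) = 3271 / 126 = 25.96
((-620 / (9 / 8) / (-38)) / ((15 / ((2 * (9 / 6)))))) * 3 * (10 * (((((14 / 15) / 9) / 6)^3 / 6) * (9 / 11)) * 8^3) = 87105536 / 2776779225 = 0.03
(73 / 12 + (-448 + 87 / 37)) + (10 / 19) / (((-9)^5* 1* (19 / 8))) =-1386771425861 / 3154869972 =-439.57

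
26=26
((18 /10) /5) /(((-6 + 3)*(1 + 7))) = -3 /200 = -0.02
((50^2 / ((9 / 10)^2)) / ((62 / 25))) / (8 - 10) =-1562500 / 2511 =-622.26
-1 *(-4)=4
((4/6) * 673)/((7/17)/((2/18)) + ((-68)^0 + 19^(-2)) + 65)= 4130201/641703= 6.44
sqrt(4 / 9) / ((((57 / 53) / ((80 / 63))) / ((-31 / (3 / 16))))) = -130.14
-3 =-3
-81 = -81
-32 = -32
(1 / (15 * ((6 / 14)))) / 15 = 7 / 675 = 0.01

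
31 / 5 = 6.20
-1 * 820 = -820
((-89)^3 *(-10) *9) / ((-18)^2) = 3524845 / 18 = 195824.72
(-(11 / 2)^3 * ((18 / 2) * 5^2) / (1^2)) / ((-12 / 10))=499125 / 16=31195.31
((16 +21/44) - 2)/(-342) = -637/15048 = -0.04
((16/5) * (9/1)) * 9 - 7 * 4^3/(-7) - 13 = 310.20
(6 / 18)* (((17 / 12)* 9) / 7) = 17 / 28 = 0.61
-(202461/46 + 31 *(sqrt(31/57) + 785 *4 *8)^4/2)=-461198395835465914827691/74727 - 56017722875032640 *sqrt(1767)/3249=-6172501973192739945.32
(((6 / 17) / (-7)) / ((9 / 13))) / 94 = -13 / 16779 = -0.00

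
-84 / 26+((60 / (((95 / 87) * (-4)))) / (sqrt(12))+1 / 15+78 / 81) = -87 * sqrt(3) / 38-3863 / 1755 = -6.17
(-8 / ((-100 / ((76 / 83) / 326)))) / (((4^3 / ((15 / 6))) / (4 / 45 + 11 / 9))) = 1121 / 97408800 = 0.00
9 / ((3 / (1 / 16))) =3 / 16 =0.19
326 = 326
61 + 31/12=763/12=63.58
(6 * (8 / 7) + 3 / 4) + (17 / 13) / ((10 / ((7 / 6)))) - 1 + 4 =14687 / 1365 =10.76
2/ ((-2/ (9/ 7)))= -9/ 7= -1.29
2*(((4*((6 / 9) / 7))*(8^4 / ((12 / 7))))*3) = 16384 / 3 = 5461.33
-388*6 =-2328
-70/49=-10/7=-1.43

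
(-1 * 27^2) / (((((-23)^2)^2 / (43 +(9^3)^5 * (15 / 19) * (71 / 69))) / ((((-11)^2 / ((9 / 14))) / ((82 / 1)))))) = -1000133066250.94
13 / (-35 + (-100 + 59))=-13 / 76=-0.17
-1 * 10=-10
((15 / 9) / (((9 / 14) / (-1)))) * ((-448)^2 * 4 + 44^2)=-56332640 / 27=-2086394.07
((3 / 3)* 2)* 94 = 188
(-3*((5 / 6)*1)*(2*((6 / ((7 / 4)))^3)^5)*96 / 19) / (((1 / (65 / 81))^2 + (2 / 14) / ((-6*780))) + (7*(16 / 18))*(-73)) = 2730268186226297344622592000 / 460045449816151600513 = 5934779.24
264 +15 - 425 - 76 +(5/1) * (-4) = -242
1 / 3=0.33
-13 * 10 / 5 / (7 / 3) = -78 / 7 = -11.14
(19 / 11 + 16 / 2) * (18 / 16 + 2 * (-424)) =-724925 / 88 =-8237.78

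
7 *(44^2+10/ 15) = 40670/ 3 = 13556.67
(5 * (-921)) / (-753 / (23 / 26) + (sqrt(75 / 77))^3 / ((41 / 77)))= 4161576875 * sqrt(231) / 5512525658537 + 29822340457910 / 5512525658537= 5.42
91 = 91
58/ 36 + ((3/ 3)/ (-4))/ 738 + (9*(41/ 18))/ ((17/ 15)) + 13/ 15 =573371/ 27880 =20.57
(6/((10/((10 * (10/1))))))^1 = 60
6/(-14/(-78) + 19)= 117/374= 0.31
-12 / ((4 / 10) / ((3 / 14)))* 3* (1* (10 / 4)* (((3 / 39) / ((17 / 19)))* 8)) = -51300 / 1547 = -33.16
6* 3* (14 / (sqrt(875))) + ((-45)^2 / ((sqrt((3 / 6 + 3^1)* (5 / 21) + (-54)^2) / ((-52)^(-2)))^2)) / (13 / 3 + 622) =18225 / 120218975823232 + 36* sqrt(35) / 25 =8.52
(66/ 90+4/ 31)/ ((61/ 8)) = 3208/ 28365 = 0.11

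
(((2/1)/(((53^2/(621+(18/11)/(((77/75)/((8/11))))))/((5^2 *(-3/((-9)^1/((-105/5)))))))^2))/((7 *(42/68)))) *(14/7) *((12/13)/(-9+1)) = -1428052375965082500/8904284377705717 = -160.38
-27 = -27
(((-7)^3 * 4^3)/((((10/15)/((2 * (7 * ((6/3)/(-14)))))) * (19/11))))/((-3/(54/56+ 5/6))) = -1302224/57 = -22846.04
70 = 70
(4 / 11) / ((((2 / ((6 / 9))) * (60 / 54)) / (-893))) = -5358 / 55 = -97.42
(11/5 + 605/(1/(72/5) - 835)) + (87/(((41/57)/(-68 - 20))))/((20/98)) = -11685592589/224065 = -52152.69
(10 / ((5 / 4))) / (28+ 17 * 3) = 8 / 79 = 0.10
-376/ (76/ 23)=-113.79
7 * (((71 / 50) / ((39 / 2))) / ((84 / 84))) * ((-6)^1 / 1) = -994 / 325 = -3.06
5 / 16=0.31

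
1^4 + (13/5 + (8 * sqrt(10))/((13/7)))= 18/5 + 56 * sqrt(10)/13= 17.22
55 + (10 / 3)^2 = 595 / 9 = 66.11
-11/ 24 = -0.46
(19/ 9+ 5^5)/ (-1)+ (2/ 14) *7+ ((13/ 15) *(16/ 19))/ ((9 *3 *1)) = -24055217/ 7695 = -3126.08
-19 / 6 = -3.17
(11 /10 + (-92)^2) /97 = 84651 /970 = 87.27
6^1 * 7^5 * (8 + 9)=1714314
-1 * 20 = -20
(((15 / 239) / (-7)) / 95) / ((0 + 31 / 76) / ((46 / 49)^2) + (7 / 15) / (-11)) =-4189680 / 18662989219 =-0.00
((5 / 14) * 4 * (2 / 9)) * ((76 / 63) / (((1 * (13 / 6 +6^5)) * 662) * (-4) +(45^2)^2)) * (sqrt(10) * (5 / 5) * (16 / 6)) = -12160 * sqrt(10) / 196417399689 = -0.00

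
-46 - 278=-324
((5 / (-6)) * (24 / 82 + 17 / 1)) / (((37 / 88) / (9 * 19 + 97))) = -41802640 / 4551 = -9185.37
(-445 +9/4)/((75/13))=-23023/300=-76.74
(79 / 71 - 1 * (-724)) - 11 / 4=205151 / 284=722.36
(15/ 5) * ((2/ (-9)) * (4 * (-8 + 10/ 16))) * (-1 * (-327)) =6431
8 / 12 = 0.67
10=10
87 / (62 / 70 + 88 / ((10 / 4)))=1015 / 421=2.41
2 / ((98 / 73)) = 73 / 49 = 1.49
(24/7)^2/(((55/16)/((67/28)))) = 154368/18865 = 8.18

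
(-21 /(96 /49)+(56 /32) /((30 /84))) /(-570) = 0.01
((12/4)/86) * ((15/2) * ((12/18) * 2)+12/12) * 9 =297/86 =3.45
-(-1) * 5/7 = 5/7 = 0.71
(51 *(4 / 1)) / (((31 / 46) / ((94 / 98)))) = 441048 / 1519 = 290.35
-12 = -12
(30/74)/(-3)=-5/37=-0.14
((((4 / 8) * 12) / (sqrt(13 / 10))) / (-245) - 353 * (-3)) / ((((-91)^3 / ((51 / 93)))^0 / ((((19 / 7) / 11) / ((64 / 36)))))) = 181089 / 1232 - 513 * sqrt(130) / 1961960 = 146.98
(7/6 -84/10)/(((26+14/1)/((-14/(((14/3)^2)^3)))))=7533/30732800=0.00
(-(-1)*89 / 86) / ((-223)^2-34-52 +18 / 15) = 5 / 239854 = 0.00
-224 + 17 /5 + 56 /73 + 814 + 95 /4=902159 /1460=617.92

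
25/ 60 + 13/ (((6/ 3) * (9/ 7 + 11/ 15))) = 4625/ 1272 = 3.64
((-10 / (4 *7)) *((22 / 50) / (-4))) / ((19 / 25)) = 0.05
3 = 3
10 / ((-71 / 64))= -640 / 71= -9.01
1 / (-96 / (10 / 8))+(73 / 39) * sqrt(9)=27967 / 4992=5.60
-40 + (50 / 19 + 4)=-634 / 19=-33.37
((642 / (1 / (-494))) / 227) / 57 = -24.51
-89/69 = -1.29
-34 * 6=-204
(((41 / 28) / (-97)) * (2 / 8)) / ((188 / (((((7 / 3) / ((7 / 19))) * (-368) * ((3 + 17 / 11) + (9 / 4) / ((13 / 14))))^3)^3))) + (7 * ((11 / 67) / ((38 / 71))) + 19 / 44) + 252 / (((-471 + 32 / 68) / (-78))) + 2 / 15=265737522587211847259021254936155585653369469730705878172877908412851 / 168354123111028806193570163111296020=1578443804503434204586530000000000.00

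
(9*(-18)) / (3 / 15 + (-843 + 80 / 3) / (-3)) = -3645 / 6127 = -0.59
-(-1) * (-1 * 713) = -713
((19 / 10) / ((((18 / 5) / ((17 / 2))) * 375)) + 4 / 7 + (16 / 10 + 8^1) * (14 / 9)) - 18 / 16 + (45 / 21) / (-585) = 8837867 / 614250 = 14.39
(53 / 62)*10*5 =1325 / 31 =42.74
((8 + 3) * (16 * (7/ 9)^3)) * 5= 301840/ 729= 414.05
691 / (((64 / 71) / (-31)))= -1520891 / 64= -23763.92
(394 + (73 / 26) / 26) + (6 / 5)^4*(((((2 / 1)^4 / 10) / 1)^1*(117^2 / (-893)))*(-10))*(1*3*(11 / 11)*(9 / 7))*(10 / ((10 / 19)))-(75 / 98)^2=448954752938836 / 11919464375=37665.68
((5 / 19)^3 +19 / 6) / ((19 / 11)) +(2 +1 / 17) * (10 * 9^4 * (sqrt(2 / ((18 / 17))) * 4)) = 1441781 / 781926 +3061800 * sqrt(17) / 17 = 742597.42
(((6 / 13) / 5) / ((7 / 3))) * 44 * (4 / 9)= 352 / 455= 0.77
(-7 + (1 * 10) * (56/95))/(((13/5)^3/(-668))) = 1753500/41743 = 42.01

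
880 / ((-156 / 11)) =-2420 / 39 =-62.05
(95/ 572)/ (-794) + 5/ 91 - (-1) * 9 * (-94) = -845.95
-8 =-8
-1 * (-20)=20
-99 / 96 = -33 / 32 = -1.03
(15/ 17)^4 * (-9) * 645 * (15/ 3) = -1469390625/ 83521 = -17593.07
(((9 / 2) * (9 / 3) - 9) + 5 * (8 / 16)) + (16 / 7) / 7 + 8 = 751 / 49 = 15.33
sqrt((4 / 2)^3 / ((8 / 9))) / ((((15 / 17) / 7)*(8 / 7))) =833 / 40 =20.82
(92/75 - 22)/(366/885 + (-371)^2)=-0.00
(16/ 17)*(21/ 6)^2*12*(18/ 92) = 10584/ 391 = 27.07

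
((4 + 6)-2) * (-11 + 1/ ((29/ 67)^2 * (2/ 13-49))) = -47461936/ 534035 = -88.87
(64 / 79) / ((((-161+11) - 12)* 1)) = -32 / 6399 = -0.01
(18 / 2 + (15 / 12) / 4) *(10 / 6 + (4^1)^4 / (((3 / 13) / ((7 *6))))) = 20827369 / 48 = 433903.52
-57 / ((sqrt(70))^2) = -57 / 70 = -0.81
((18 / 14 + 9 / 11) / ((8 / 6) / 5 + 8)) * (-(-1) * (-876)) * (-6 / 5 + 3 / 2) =-159651 / 2387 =-66.88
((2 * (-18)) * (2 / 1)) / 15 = -24 / 5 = -4.80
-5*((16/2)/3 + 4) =-100/3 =-33.33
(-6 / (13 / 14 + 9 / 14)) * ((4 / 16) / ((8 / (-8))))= 21 / 22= 0.95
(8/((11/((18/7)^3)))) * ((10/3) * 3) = 466560/3773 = 123.66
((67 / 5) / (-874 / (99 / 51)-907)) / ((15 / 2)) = -1474 / 1119725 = -0.00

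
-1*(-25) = 25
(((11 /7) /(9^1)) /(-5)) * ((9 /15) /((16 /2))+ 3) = -451 /4200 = -0.11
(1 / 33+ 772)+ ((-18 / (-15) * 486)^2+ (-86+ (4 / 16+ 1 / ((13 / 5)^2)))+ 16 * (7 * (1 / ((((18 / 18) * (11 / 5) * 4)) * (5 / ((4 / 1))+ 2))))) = 190071178273 / 557700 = 340812.58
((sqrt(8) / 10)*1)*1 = sqrt(2) / 5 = 0.28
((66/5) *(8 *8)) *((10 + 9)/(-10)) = -40128/25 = -1605.12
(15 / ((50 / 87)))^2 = 68121 / 100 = 681.21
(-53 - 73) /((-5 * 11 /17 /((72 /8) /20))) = 9639 /550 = 17.53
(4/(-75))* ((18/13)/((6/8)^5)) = -8192/26325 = -0.31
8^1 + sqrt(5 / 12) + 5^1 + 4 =sqrt(15) / 6 + 17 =17.65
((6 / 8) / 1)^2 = 9 / 16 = 0.56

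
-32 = -32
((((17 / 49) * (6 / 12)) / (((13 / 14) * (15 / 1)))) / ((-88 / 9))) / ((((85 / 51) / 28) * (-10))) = 153 / 71500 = 0.00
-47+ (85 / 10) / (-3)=-299 / 6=-49.83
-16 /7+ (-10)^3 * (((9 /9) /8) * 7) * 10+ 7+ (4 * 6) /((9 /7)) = -183259 /21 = -8726.62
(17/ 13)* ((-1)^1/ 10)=-17/ 130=-0.13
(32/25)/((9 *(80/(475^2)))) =3610/9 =401.11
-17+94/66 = -15.58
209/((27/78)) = 5434/9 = 603.78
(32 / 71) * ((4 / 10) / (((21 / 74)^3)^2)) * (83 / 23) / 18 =436132437907456 / 6302523401685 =69.20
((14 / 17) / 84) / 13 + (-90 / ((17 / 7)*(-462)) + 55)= 803411 / 14586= 55.08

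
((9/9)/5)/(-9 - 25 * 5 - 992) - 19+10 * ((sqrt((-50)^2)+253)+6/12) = 16980079/5630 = 3016.00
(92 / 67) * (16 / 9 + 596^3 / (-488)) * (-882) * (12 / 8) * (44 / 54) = 23620882005952 / 36783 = 642168447.54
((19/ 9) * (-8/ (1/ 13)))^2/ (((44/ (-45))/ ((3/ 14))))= -2440360/ 231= -10564.33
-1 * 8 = -8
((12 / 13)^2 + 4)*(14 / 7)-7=457 / 169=2.70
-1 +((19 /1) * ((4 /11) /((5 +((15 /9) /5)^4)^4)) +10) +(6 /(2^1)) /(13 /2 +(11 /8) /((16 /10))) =110489839453571 /11731039052348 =9.42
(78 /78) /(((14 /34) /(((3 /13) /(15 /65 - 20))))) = -51 /1799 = -0.03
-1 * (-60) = 60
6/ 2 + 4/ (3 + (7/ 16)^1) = 229/ 55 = 4.16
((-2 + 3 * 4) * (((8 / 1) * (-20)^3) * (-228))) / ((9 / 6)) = 97280000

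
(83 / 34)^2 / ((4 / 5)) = 34445 / 4624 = 7.45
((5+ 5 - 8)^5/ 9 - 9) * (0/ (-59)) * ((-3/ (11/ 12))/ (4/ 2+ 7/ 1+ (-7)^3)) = 0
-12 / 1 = -12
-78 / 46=-1.70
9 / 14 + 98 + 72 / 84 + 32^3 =65735 / 2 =32867.50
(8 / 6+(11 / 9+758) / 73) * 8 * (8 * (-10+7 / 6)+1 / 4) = -13028210 / 1971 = -6609.95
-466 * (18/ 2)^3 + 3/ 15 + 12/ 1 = -1698509/ 5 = -339701.80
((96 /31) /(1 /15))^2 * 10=20736000 /961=21577.52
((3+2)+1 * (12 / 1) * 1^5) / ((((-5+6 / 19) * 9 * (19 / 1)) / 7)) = -119 / 801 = -0.15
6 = 6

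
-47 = -47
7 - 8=-1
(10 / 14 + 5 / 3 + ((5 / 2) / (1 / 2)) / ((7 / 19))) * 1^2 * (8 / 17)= 2680 / 357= 7.51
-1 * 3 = -3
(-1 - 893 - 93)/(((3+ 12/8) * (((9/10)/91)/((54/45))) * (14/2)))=-34216/9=-3801.78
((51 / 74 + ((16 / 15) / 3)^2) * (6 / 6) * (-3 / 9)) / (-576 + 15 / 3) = 122219 / 256693050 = 0.00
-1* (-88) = 88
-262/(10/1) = -131/5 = -26.20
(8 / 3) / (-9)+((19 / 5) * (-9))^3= -135006697 / 3375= -40001.98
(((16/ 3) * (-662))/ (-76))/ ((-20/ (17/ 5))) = -7.90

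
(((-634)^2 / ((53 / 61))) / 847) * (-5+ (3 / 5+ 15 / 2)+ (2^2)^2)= 2341594678 / 224455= 10432.36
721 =721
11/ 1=11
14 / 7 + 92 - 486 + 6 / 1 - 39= -425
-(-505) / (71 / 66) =33330 / 71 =469.44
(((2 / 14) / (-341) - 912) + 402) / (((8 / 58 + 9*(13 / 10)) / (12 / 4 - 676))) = 237594298070 / 8194571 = 28994.11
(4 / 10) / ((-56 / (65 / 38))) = -13 / 1064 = -0.01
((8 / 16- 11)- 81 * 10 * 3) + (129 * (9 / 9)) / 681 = -1107901 / 454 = -2440.31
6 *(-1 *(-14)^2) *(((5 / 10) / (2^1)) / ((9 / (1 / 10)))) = -49 / 15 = -3.27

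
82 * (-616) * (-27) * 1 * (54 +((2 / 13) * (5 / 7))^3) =7928461065888 / 107653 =73648305.81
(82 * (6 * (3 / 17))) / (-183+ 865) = 738 / 5797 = 0.13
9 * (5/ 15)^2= 1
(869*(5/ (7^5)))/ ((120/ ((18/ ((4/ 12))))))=7821/ 67228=0.12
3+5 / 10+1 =9 / 2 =4.50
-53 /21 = -2.52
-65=-65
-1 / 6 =-0.17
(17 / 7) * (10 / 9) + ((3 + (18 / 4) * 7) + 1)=4813 / 126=38.20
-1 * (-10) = 10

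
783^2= 613089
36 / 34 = 18 / 17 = 1.06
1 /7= 0.14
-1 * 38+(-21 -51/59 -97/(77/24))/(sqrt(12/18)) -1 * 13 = -118341 * sqrt(6)/4543 -51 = -114.81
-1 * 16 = -16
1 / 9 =0.11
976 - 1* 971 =5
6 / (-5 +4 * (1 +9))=0.17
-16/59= -0.27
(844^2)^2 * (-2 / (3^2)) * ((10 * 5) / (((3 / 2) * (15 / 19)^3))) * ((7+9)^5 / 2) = -14597903687057309433856 / 3645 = -4004911848301045112.17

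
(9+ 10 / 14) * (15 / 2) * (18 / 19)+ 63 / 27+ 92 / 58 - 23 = 577880 / 11571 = 49.94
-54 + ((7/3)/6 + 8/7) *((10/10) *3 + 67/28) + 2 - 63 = -376577/3528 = -106.74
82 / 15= 5.47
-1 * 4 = -4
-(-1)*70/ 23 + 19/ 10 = 1137/ 230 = 4.94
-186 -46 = -232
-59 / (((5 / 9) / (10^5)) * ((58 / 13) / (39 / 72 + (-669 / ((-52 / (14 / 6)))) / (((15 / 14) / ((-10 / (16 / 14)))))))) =16885800000 / 29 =582268965.52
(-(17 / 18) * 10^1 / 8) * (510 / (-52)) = 7225 / 624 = 11.58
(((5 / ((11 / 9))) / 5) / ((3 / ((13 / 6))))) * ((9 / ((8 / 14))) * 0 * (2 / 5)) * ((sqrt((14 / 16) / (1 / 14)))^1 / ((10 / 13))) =0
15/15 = 1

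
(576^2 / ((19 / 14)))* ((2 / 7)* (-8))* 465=-4936826880 / 19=-259832993.68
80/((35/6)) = 13.71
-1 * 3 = -3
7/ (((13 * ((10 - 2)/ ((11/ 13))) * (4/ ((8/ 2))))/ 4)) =0.23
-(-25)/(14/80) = 1000/7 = 142.86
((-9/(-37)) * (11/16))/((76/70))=3465/22496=0.15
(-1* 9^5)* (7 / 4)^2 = -2893401 / 16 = -180837.56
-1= -1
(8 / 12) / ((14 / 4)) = 4 / 21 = 0.19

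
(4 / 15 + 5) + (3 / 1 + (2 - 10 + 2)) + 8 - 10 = 4 / 15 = 0.27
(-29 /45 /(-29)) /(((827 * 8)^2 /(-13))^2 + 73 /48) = 2704 /1379477059459338975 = 0.00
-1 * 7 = -7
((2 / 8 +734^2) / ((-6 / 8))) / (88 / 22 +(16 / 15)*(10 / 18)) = -19395225 / 124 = -156413.10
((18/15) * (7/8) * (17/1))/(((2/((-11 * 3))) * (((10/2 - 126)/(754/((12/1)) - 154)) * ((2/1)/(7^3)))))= -38057.21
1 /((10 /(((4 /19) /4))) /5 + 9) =1 /47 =0.02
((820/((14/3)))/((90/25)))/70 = 205/294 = 0.70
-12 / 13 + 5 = 53 / 13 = 4.08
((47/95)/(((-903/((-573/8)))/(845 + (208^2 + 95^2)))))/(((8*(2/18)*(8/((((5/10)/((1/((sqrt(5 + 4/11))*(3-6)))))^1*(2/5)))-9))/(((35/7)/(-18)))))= 1139753072061/9300832576-3577379385*sqrt(649)/1162604072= 44.15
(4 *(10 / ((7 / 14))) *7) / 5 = 112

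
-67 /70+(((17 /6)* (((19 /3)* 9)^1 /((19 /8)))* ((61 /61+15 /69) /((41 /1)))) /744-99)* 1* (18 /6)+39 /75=-3043159699 /10231550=-297.43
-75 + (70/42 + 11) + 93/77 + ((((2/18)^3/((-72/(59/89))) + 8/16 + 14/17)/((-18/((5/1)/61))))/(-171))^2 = -61.13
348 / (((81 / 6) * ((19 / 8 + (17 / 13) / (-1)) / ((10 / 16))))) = 15080 / 999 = 15.10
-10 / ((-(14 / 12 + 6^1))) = 60 / 43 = 1.40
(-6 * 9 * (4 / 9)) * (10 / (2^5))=-7.50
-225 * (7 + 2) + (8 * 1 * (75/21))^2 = -59225/49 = -1208.67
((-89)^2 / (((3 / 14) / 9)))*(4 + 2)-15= 1996077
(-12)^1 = -12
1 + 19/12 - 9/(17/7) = -229/204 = -1.12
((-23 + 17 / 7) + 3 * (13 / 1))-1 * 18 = 3 / 7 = 0.43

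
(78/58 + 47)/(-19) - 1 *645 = -356797/551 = -647.54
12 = 12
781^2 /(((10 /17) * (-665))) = -10369337 /6650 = -1559.30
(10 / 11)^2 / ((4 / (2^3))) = 200 / 121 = 1.65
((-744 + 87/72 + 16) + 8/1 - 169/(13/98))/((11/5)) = -239135/264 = -905.81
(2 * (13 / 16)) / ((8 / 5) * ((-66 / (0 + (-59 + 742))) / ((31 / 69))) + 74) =0.02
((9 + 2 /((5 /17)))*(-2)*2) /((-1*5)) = 316 /25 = 12.64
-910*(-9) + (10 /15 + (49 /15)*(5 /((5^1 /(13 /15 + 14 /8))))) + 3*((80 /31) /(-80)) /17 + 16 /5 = 3890402471 /474300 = 8202.41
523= 523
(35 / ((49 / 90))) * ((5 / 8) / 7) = 1125 / 196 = 5.74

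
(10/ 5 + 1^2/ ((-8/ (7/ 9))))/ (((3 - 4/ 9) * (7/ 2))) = 137/ 644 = 0.21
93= 93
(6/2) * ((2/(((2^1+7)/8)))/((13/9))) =48/13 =3.69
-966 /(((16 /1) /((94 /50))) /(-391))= 8876091 /200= 44380.46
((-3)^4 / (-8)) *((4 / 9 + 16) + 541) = -45153 / 8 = -5644.12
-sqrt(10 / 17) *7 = -7 *sqrt(170) / 17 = -5.37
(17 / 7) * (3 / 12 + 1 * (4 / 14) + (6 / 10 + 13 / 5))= 8891 / 980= 9.07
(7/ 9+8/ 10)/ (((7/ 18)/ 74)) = 10508/ 35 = 300.23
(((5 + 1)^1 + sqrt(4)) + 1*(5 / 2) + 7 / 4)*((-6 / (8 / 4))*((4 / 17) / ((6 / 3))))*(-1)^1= 147 / 34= 4.32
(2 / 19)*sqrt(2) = 2*sqrt(2) / 19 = 0.15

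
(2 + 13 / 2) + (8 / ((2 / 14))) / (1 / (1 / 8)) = 31 / 2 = 15.50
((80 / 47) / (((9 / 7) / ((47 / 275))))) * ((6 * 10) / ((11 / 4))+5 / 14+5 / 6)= 17008 / 3267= 5.21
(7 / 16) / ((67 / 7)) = 49 / 1072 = 0.05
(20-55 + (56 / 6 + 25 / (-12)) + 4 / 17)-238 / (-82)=-68619 / 2788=-24.61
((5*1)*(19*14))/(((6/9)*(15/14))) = 1862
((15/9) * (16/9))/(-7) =-80/189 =-0.42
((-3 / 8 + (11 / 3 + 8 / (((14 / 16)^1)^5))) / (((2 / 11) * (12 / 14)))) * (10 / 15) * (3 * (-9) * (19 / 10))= -1592414681 / 384160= -4145.19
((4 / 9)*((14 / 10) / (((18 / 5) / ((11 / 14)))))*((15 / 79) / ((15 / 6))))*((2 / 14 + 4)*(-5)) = -3190 / 14931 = -0.21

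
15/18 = 5/6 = 0.83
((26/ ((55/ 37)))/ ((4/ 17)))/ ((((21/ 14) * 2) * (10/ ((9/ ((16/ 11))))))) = 24531/ 1600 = 15.33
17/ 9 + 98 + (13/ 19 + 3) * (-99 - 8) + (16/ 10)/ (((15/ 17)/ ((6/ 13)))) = -16310413/ 55575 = -293.48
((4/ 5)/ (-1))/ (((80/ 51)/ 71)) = -3621/ 100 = -36.21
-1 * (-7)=7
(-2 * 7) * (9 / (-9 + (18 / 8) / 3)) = 168 / 11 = 15.27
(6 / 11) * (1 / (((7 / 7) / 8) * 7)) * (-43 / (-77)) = 2064 / 5929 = 0.35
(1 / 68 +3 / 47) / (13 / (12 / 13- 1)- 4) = -251 / 552908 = -0.00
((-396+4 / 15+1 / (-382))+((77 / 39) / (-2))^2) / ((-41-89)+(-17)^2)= -2293650743 / 923824980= -2.48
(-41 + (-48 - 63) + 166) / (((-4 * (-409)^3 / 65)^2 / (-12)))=-88725 / 9362026017298082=-0.00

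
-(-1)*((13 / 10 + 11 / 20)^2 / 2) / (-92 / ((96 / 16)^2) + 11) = 12321 / 60800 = 0.20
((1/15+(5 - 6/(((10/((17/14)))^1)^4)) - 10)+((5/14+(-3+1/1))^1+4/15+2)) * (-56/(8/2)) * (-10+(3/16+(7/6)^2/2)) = -653310854207/1185408000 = -551.13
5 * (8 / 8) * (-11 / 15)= -11 / 3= -3.67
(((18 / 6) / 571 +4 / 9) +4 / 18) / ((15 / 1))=1151 / 25695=0.04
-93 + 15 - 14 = -92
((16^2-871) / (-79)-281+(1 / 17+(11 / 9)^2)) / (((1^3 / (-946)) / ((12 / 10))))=308391.31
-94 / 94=-1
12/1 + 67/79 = 1015/79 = 12.85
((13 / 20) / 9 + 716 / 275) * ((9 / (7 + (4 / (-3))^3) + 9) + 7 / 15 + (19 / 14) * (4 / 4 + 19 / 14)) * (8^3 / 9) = 82752797728 / 37209375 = 2223.98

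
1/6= 0.17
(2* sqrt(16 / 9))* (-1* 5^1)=-40 / 3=-13.33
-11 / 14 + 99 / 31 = 1045 / 434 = 2.41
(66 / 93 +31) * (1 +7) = 7864 / 31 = 253.68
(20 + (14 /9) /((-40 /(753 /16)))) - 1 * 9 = 8803 /960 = 9.17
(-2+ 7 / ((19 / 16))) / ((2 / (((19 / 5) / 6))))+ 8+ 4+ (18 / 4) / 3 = 14.73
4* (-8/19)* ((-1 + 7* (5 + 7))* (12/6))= -5312/19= -279.58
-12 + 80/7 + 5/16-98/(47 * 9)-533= -25274651/47376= -533.49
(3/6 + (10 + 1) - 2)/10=19/20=0.95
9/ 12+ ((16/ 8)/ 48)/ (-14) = 251/ 336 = 0.75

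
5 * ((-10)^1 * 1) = -50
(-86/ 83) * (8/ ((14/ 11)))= -3784/ 581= -6.51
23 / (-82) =-23 / 82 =-0.28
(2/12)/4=1/24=0.04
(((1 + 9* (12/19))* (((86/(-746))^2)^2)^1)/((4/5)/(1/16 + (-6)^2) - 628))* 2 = -1252631592395/333157084067600582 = -0.00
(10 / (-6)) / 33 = -5 / 99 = -0.05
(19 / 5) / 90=19 / 450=0.04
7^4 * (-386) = -926786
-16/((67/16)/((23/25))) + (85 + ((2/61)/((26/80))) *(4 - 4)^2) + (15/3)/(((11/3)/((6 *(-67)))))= -8598893/18425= -466.70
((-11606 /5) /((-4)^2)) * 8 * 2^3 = -46424 /5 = -9284.80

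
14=14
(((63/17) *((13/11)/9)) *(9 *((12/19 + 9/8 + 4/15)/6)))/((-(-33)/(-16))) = -419783/586245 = -0.72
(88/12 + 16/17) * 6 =844/17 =49.65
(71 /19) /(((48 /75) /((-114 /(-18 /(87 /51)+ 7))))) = 154425 /824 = 187.41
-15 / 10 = -3 / 2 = -1.50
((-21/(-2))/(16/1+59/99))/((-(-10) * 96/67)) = 46431/1051520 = 0.04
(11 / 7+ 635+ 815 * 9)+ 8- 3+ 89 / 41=2289899 / 287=7978.74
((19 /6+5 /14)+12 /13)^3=1789188344 /20346417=87.94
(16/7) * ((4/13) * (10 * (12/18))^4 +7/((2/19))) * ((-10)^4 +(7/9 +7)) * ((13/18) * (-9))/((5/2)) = -40103096.51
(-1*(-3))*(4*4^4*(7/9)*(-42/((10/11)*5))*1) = -551936/25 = -22077.44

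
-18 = -18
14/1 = 14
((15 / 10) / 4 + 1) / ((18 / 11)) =121 / 144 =0.84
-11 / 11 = -1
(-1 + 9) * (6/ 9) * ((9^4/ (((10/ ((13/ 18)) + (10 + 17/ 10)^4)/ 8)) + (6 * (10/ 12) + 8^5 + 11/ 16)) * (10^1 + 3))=615558805776473/ 270872597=2272503.06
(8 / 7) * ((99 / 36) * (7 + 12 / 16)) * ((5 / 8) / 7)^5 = 1065625 / 7710244864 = 0.00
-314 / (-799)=314 / 799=0.39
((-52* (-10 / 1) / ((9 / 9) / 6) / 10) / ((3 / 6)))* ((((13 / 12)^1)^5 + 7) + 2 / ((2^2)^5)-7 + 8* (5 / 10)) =17772391 / 5184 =3428.32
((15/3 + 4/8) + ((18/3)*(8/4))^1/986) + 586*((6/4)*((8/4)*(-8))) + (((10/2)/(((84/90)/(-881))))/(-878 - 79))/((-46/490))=-14111.02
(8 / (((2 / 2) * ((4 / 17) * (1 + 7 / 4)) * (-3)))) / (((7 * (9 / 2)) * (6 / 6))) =-272 / 2079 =-0.13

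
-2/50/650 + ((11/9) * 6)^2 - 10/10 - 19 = 4939991/146250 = 33.78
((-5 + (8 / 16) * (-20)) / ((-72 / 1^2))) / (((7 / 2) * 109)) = 5 / 9156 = 0.00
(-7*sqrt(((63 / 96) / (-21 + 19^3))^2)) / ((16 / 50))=-3675 / 1750528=-0.00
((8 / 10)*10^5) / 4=20000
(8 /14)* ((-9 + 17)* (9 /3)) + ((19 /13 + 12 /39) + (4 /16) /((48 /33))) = 91177 /5824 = 15.66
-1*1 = -1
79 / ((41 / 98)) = 7742 / 41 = 188.83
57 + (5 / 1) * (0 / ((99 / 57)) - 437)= -2128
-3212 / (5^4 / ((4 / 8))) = -1606 / 625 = -2.57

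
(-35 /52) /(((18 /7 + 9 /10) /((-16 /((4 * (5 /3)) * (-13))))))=-490 /13689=-0.04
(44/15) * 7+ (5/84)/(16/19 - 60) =3230967/157360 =20.53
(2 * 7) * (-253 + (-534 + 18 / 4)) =-10955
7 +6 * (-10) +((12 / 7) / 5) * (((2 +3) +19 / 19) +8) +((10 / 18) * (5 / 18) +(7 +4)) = -30007 / 810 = -37.05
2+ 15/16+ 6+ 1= 9.94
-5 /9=-0.56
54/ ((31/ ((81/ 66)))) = 729/ 341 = 2.14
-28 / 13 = -2.15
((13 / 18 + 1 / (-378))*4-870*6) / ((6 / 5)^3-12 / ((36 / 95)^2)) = 493018000 / 7733579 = 63.75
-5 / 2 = -2.50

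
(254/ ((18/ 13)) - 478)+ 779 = 4360/ 9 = 484.44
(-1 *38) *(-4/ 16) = 19/ 2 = 9.50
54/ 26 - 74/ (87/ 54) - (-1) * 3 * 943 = 1050000/ 377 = 2785.15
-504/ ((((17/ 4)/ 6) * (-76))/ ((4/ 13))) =12096/ 4199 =2.88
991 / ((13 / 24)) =23784 / 13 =1829.54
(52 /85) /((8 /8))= 52 /85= 0.61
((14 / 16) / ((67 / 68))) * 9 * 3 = 3213 / 134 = 23.98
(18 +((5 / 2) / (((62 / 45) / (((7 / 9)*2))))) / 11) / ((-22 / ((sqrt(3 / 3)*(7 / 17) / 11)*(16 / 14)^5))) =-101998592 / 1684150237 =-0.06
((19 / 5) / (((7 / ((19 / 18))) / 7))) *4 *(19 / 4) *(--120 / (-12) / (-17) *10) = 68590 / 153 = 448.30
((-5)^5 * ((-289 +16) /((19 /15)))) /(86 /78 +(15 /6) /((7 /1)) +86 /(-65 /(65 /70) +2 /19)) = 2319715125000 /789697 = 2937474.91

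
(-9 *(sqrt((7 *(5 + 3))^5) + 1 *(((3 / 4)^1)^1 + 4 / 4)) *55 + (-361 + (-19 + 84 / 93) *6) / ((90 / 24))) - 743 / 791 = -3104640 *sqrt(14) - 1460094347 / 1471260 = -11617491.60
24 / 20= 1.20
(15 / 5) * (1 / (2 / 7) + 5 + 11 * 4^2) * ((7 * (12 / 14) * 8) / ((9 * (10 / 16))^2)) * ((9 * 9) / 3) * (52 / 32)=921024 / 25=36840.96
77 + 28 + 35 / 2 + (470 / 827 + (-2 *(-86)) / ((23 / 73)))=25449389 / 38042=668.98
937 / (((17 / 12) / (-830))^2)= 92951899200 / 289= 321632869.20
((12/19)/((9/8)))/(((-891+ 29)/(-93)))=0.06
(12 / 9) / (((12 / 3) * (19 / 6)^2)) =12 / 361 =0.03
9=9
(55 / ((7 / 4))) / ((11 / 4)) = 80 / 7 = 11.43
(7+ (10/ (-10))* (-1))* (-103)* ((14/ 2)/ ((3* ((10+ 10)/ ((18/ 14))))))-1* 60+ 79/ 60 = -10937/ 60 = -182.28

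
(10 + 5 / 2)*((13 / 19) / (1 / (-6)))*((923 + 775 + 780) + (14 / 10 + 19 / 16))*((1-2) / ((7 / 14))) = 38697165 / 152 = 254586.61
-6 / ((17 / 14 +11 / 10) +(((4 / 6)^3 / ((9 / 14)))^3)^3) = -620405668375675076715030 / 239396386987128286126403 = -2.59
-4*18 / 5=-72 / 5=-14.40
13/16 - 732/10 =-72.39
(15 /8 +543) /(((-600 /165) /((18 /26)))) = -431541 /4160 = -103.74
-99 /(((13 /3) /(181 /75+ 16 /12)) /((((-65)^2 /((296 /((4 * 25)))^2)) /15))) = -15068625 /5476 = -2751.76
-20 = -20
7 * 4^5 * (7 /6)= 25088 /3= 8362.67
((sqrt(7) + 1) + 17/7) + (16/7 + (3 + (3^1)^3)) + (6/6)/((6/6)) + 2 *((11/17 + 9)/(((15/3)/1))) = sqrt(7) + 24141/595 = 43.22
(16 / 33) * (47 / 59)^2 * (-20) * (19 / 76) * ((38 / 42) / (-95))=0.01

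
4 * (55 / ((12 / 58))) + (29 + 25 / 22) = 72169 / 66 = 1093.47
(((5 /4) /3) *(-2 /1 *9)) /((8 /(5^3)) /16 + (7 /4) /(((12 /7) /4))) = -11250 /6131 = -1.83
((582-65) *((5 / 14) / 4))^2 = 6682225 / 3136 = 2130.81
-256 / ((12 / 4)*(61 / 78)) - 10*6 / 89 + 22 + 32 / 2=-389742 / 5429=-71.79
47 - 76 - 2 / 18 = -29.11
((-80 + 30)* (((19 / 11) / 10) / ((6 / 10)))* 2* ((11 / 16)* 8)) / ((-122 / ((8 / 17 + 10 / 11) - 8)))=-294025 / 34221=-8.59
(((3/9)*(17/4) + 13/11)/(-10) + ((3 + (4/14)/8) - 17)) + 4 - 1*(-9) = -11311/9240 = -1.22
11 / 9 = 1.22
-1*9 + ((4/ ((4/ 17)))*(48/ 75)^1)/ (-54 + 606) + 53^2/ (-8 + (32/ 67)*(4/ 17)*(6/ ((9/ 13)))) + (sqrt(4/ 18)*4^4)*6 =-16929066853/ 41413800 + 512*sqrt(2) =315.30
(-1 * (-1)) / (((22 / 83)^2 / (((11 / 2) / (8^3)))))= 6889 / 45056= 0.15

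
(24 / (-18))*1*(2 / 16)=-1 / 6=-0.17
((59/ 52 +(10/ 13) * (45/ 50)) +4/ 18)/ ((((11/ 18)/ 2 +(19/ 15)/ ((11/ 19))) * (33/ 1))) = 4795/ 192543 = 0.02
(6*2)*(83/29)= 996/29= 34.34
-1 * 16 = -16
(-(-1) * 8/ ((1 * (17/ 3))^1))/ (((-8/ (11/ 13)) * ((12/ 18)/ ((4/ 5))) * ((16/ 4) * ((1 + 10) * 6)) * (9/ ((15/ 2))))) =-1/ 1768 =-0.00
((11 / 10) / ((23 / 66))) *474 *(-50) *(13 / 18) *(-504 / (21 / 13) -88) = 21611652.17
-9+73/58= -7.74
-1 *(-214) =214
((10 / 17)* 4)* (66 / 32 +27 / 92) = 255 / 46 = 5.54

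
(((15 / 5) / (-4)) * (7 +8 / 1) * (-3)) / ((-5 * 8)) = -27 / 32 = -0.84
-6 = -6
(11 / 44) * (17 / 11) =17 / 44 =0.39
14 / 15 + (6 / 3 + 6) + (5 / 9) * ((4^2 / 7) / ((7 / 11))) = 24098 / 2205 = 10.93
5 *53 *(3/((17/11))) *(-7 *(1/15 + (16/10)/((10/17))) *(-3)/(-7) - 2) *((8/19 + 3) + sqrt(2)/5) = -5888883/323 - 452991 *sqrt(2)/425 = -19739.19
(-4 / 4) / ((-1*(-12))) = -1 / 12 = -0.08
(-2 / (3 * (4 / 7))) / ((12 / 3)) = -7 / 24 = -0.29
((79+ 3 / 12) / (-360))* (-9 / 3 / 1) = 317 / 480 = 0.66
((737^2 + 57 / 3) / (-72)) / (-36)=135797 / 648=209.56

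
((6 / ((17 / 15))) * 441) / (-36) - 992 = -35933 / 34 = -1056.85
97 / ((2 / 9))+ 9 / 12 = 1749 / 4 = 437.25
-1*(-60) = 60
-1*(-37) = 37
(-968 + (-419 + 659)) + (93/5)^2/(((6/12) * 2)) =-9551/25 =-382.04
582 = 582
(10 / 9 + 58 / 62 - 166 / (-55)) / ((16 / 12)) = 77719 / 20460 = 3.80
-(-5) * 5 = 25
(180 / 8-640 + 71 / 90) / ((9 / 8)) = -222016 / 405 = -548.19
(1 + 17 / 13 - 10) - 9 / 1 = -217 / 13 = -16.69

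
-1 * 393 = -393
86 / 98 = 43 / 49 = 0.88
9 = 9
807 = 807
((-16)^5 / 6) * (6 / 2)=-524288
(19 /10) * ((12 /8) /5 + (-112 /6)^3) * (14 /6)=-233558507 /8100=-28834.38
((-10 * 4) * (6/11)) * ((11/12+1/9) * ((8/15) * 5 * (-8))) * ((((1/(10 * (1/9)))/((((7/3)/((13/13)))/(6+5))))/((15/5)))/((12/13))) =15392/21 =732.95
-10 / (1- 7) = 5 / 3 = 1.67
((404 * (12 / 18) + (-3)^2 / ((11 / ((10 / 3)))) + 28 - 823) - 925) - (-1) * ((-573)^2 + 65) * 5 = 54137228 / 33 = 1640522.06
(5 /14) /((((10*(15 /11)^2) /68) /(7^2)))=14399 /225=64.00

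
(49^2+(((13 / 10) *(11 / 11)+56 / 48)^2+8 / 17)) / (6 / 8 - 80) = -36835592 / 1212525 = -30.38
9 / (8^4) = 0.00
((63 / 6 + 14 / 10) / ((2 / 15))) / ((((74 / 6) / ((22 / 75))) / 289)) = 1134903 / 1850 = 613.46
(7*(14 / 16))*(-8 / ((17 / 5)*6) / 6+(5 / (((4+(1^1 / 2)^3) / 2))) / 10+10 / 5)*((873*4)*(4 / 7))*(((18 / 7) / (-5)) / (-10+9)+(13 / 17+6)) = 3078544096 / 15895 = 193680.03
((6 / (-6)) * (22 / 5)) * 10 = -44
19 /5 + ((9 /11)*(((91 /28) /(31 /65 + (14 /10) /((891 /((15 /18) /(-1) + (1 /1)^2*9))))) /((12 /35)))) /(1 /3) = 69854149 /1361480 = 51.31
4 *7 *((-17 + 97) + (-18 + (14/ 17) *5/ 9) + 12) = 318976/ 153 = 2084.81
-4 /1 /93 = -4 /93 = -0.04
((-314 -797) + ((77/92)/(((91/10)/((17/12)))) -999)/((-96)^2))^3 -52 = -396774706480174483868869816541617/289250879632040678916096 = -1371732065.21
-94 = -94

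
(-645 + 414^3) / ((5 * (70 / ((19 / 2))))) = 192598383 / 100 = 1925983.83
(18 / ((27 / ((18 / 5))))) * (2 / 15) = 8 / 25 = 0.32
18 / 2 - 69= -60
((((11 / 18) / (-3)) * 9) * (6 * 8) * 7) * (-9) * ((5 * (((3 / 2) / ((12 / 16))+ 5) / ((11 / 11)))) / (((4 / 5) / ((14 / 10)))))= 339570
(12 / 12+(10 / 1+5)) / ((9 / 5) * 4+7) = 80 / 71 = 1.13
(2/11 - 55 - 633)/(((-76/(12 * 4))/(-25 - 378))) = -36589176/209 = -175067.83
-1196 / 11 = -108.73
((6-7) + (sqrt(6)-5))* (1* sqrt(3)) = sqrt(3)* (-6 + sqrt(6)) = -6.15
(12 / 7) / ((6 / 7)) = 2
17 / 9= 1.89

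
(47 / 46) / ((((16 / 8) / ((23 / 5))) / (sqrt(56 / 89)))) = 1.86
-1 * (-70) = 70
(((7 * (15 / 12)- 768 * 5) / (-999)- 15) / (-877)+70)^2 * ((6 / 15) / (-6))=-12040213174098605 / 36844392534192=-326.79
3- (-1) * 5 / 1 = 8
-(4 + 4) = -8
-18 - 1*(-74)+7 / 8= 56.88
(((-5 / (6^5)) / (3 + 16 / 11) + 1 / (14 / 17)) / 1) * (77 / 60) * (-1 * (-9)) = 14.02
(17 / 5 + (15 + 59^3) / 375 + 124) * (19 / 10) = 4810211 / 3750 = 1282.72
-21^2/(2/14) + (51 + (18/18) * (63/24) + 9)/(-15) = -3091.18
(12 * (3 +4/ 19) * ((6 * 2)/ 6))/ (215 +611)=732/ 7847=0.09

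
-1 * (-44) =44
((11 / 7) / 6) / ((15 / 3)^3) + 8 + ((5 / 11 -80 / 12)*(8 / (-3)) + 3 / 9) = 4314113 / 173250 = 24.90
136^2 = 18496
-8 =-8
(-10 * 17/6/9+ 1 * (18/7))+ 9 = 1592/189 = 8.42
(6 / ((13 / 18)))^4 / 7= 136048896 / 199927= 680.49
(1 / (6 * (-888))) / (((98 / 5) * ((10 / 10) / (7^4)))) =-245 / 10656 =-0.02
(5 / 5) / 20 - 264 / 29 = -9.05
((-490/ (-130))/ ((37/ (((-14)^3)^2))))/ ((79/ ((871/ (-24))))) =-3089933336/ 8769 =-352370.09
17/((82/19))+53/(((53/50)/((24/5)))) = 20003/82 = 243.94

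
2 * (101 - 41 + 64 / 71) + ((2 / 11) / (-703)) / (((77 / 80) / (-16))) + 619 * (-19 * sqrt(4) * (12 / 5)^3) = -1717719918885976 / 5284538875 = -325046.32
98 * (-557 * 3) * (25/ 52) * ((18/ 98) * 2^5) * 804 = -4836542400/ 13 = -372041723.08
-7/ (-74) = 7/ 74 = 0.09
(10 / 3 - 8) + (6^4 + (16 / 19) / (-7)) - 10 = 511204 / 399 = 1281.21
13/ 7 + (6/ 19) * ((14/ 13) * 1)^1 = 3799/ 1729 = 2.20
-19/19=-1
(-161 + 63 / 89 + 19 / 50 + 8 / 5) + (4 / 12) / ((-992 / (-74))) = -524057491 / 3310800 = -158.29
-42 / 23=-1.83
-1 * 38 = -38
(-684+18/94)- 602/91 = -421849/611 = -690.42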